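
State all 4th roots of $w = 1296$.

|w| = 1296, arg(w) = 0°
Root modulus = 1296^(1/4) = 6
Root arguments: θ_k = (0° + 360°k)/4 for k = 0, 1, ..., 3
Roots: 6, 6i, -6, -6i


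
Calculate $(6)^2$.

(a + bi)^2 = a^2 - b^2 + 2abi
= 6^2 - 0^2 + 2*6*0i
= 36


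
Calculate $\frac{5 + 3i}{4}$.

Divisor is real, so divide each part by 4:
= 5/4 + (3/4)i


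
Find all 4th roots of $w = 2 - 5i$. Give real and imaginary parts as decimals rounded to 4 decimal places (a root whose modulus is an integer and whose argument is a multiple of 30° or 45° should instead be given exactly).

|w| = sqrt(29) ≈ 5.385165, arg(w) ≈ 291.801409°
Root modulus = sqrt(29)^(1/4) ≈ 1.523350
Root arguments: θ_k = (arg(w) + 360°k)/4 for k = 0, 1, ..., 3
Compute each root as (root modulus)(cos θ_k + i sin θ_k) using full-precision intermediates, then round to 4 decimal places.
Roots: 0.4466 + 1.4564i, -1.4564 + 0.4466i, -0.4466 - 1.4564i, 1.4564 - 0.4466i


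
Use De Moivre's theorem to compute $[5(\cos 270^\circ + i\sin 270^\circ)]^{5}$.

By De Moivre: z^n = r^n(cos(nθ) + i sin(nθ))
= 5^5(cos(5*270°) + i sin(5*270°))
= 3125(cos 270° + i sin 270°)
= -3125i


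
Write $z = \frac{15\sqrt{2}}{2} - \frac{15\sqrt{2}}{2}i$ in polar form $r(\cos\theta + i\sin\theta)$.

r = |z| = sqrt(a^2 + b^2) = sqrt((15*sqrt(2)/2)^2 + (-15*sqrt(2)/2)^2) = sqrt(225/2 + 225/2) = sqrt(225) = 15
θ = arctan(b/a) = arctan(-10.6066/10.6066) (quadrant-adjusted) = 315°
z = 15(cos 315° + i sin 315°)


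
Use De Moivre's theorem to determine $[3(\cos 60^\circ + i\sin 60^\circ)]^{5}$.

By De Moivre: z^n = r^n(cos(nθ) + i sin(nθ))
= 3^5(cos(5*60°) + i sin(5*60°))
= 243(cos 300° + i sin 300°)
= 243/2 - (243*sqrt(3)/2)i


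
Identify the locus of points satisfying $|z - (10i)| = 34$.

|z - z0| = r describes a circle centered at z0 with radius r
Here z0 = 10i and r = 34
Locus: Circle centered at (0, 10) with radius 34


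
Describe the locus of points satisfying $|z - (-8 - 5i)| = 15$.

|z - z0| = r describes a circle centered at z0 with radius r
Here z0 = -8 - 5i and r = 15
Locus: Circle centered at (-8, -5) with radius 15


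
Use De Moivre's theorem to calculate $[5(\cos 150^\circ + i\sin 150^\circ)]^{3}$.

By De Moivre: z^n = r^n(cos(nθ) + i sin(nθ))
= 5^3(cos(3*150°) + i sin(3*150°))
= 125(cos 90° + i sin 90°)
= 125i


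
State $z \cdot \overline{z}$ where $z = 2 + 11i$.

z * conjugate(z) = |z|^2 = a^2 + b^2
= 2^2 + 11^2 = 125


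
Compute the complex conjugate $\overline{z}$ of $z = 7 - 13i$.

If z = a + bi, then conjugate(z) = a - bi
conjugate(7 - 13i) = 7 + 13i


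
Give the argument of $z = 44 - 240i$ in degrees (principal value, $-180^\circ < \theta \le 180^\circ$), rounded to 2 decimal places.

θ = arctan(b/a) = arctan(-240/44) (quadrant-adjusted) = -79.61°


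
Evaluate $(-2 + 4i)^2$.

(a + bi)^2 = a^2 - b^2 + 2abi
= (-2)^2 - 4^2 + 2*(-2)*4i
= -12 - 16i


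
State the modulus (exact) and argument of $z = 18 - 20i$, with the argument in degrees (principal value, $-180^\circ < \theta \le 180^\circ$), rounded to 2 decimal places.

|z| = sqrt(18^2 + (-20)^2) = sqrt(724)
arg(z) = arctan(b/a) = arctan(-20/18) (quadrant-adjusted) = -48.01°


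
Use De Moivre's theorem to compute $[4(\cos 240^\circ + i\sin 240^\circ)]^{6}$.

By De Moivre: z^n = r^n(cos(nθ) + i sin(nθ))
= 4^6(cos(6*240°) + i sin(6*240°))
= 4096(cos 0° + i sin 0°)
= 4096


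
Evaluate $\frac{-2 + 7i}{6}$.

Divisor is real, so divide each part by 6:
= -1/3 + (7/6)i


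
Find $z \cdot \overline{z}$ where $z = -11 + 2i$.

z * conjugate(z) = |z|^2 = a^2 + b^2
= (-11)^2 + 2^2 = 125


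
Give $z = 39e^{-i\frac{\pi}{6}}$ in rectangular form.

a = r cos θ = 39 * sqrt(3)/2 = 39*sqrt(3)/2
b = r sin θ = 39 * -1/2 = -39/2
z = 39*sqrt(3)/2 - (39/2)i


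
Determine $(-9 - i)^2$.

(a + bi)^2 = a^2 - b^2 + 2abi
= (-9)^2 - (-1)^2 + 2*(-9)*(-1)i
= 80 + 18i


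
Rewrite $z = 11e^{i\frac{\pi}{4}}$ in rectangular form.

a = r cos θ = 11 * sqrt(2)/2 = 11*sqrt(2)/2
b = r sin θ = 11 * sqrt(2)/2 = 11*sqrt(2)/2
z = 11*sqrt(2)/2 + (11*sqrt(2)/2)i


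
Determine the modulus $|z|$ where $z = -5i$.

|z| = sqrt(a^2 + b^2) = sqrt(0^2 + (-5)^2) = sqrt(25) = 5


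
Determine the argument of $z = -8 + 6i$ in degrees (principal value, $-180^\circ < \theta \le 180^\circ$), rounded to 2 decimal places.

θ = arctan(b/a) = arctan(6/-8) (quadrant-adjusted) = 143.13°


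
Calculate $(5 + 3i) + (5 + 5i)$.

(5 + 5) + (3 + 5)i = 10 + 8i


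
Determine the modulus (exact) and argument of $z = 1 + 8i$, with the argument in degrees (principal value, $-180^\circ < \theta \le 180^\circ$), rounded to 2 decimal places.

|z| = sqrt(1^2 + 8^2) = sqrt(65)
arg(z) = arctan(b/a) = arctan(8/1) (quadrant-adjusted) = 82.87°


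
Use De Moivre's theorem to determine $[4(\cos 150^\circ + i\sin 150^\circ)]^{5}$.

By De Moivre: z^n = r^n(cos(nθ) + i sin(nθ))
= 4^5(cos(5*150°) + i sin(5*150°))
= 1024(cos 30° + i sin 30°)
= 512*sqrt(3) + 512i


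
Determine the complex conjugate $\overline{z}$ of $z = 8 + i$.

If z = a + bi, then conjugate(z) = a - bi
conjugate(8 + i) = 8 - i


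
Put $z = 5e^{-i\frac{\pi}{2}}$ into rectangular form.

a = r cos θ = 5 * 0 = 0
b = r sin θ = 5 * -1 = -5
z = -5i


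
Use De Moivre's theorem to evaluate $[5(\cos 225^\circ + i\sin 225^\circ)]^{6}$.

By De Moivre: z^n = r^n(cos(nθ) + i sin(nθ))
= 5^6(cos(6*225°) + i sin(6*225°))
= 15625(cos 270° + i sin 270°)
= -15625i


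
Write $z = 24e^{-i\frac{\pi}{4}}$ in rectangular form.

a = r cos θ = 24 * sqrt(2)/2 = 12*sqrt(2)
b = r sin θ = 24 * -sqrt(2)/2 = -12*sqrt(2)
z = 12*sqrt(2) - 12*sqrt(2)i


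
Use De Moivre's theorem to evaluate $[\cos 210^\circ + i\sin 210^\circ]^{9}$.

By De Moivre: z^n = r^n(cos(nθ) + i sin(nθ))
= 1^9(cos(9*210°) + i sin(9*210°))
= 1(cos 90° + i sin 90°)
= i


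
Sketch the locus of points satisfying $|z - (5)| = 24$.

|z - z0| = r describes a circle centered at z0 with radius r
Here z0 = 5 and r = 24
Locus: Circle centered at (5, 0) with radius 24


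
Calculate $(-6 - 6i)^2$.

(a + bi)^2 = a^2 - b^2 + 2abi
= (-6)^2 - (-6)^2 + 2*(-6)*(-6)i
= 72i


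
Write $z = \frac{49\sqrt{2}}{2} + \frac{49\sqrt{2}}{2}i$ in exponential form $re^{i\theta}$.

r = |z| = sqrt((49*sqrt(2)/2)^2 + (49*sqrt(2)/2)^2) = sqrt(2401/2 + 2401/2) = sqrt(2401) = 49
θ = arctan(b/a) = arctan(34.6482/34.6482) (quadrant-adjusted) = 45° = π/4
z = 49e^(i*π/4)


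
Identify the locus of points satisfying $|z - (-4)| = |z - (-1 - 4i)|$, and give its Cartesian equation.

|z - z1| = |z - z2| means z is equidistant from z1 and z2,
i.e. the perpendicular bisector of the segment from (-4, 0) to (-1, -4) (midpoint (-5/2, -2)).
With z = x + yi, square both sides:
(x - (-4))^2 + (y - 0)^2 = (x - (-1))^2 + (y - (-4))^2
The x^2 and y^2 terms cancel: 6x + (-8)y = 17 - 16 = 1
Simplify: 6x - 8y = 1
Locus: Perpendicular bisector of the segment from (-4, 0) to (-1, -4): the line 6x - 8y = 1


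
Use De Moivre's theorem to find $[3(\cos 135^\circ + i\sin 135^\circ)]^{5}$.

By De Moivre: z^n = r^n(cos(nθ) + i sin(nθ))
= 3^5(cos(5*135°) + i sin(5*135°))
= 243(cos 315° + i sin 315°)
= 243*sqrt(2)/2 - (243*sqrt(2)/2)i


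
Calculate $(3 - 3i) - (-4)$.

(3 - (-4)) + (-3 - 0)i = 7 - 3i


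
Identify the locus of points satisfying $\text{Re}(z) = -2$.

Re(z) = x where z = x + yi; the equation x = -2 is satisfied by all points with that x-coordinate
Locus: Vertical line x = -2


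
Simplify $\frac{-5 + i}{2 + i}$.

Multiply numerator and denominator by conjugate (2 - i):
= (-5 + i)(2 - i) / (2^2 + 1^2)
= (-9 + 7i) / 5
= -9/5 + (7/5)i


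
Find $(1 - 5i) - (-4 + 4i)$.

(1 - (-4)) + (-5 - 4)i = 5 - 9i


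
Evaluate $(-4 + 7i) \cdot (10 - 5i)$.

(a1*a2 - b1*b2) + (a1*b2 + b1*a2)i
= (-40 - (-35)) + (20 + 70)i
= -5 + 90i


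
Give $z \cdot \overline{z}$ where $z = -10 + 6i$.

z * conjugate(z) = |z|^2 = a^2 + b^2
= (-10)^2 + 6^2 = 136


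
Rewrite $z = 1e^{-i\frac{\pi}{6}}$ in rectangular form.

a = r cos θ = 1 * sqrt(3)/2 = sqrt(3)/2
b = r sin θ = 1 * -1/2 = -1/2
z = sqrt(3)/2 - (1/2)i


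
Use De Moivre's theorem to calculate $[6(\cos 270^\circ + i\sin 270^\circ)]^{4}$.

By De Moivre: z^n = r^n(cos(nθ) + i sin(nθ))
= 6^4(cos(4*270°) + i sin(4*270°))
= 1296(cos 0° + i sin 0°)
= 1296


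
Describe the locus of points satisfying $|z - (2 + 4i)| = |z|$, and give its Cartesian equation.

|z - z1| = |z - z2| means z is equidistant from z1 and z2,
i.e. the perpendicular bisector of the segment from (2, 4) to (0, 0) (midpoint (1, 2)).
With z = x + yi, square both sides:
(x - 2)^2 + (y - 4)^2 = (x - 0)^2 + (y - 0)^2
The x^2 and y^2 terms cancel: -4x + (-8)y = 0 - 20 = -20
Simplify: x + 2y = 5
Locus: Perpendicular bisector of the segment from (2, 4) to (0, 0): the line x + 2y = 5


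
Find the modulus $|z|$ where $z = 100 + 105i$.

|z| = sqrt(a^2 + b^2) = sqrt(100^2 + 105^2) = sqrt(21025) = 145


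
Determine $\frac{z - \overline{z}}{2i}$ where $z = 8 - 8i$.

z - conjugate(z) = 2bi
(z - conjugate(z))/(2i) = 2bi/(2i) = b = -8


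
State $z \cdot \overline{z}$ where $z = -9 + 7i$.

z * conjugate(z) = |z|^2 = a^2 + b^2
= (-9)^2 + 7^2 = 130


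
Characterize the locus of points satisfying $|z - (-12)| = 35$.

|z - z0| = r describes a circle centered at z0 with radius r
Here z0 = -12 and r = 35
Locus: Circle centered at (-12, 0) with radius 35


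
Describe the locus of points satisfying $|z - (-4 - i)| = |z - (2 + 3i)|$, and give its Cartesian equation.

|z - z1| = |z - z2| means z is equidistant from z1 and z2,
i.e. the perpendicular bisector of the segment from (-4, -1) to (2, 3) (midpoint (-1, 1)).
With z = x + yi, square both sides:
(x - (-4))^2 + (y - (-1))^2 = (x - 2)^2 + (y - 3)^2
The x^2 and y^2 terms cancel: 12x + 8y = 13 - 17 = -4
Simplify: 3x + 2y = -1
Locus: Perpendicular bisector of the segment from (-4, -1) to (2, 3): the line 3x + 2y = -1


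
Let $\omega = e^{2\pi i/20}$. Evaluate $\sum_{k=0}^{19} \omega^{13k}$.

Let ζ = ω^13 = e^(2πi·13/20). Since 20 ∤ 13, ζ ≠ 1.
Sum = Σ_{k=0}^{19} ζ^k = (ζ^20 - 1)/(ζ - 1) = (ω^{13·20} - 1)/(ζ - 1) = (1 - 1)/(ζ - 1) = 0


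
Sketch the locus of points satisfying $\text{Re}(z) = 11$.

Re(z) = x where z = x + yi; the equation x = 11 is satisfied by all points with that x-coordinate
Locus: Vertical line x = 11


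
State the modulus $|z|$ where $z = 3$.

|z| = sqrt(a^2 + b^2) = sqrt(3^2 + 0^2) = sqrt(9) = 3


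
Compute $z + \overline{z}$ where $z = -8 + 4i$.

z + conjugate(z) = (a + bi) + (a - bi) = 2a
= 2 * (-8) = -16


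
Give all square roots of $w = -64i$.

|w| = 64, arg(w) = 270°
Root modulus = 64^(1/2) = 8
Root arguments: θ_k = (270° + 360°k)/2 for k = 0, 1, ..., 1
Roots: -4*sqrt(2) + 4*sqrt(2)i, 4*sqrt(2) - 4*sqrt(2)i


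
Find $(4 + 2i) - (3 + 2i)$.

(4 - 3) + (2 - 2)i = 1


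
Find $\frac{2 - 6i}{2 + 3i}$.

Multiply numerator and denominator by conjugate (2 - 3i):
= (2 - 6i)(2 - 3i) / (2^2 + 3^2)
= (-14 - 18i) / 13
= -14/13 - (18/13)i


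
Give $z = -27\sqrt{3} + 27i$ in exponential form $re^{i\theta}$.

r = |z| = sqrt((-27*sqrt(3))^2 + (27)^2) = sqrt(2187 + 729) = sqrt(2916) = 54
θ = arctan(b/a) = arctan(27/-46.7654) (quadrant-adjusted) = 150° = 5π/6
z = 54e^(i*5π/6)


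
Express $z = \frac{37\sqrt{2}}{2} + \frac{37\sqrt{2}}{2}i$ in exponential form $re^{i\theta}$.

r = |z| = sqrt((37*sqrt(2)/2)^2 + (37*sqrt(2)/2)^2) = sqrt(1369/2 + 1369/2) = sqrt(1369) = 37
θ = arctan(b/a) = arctan(26.163/26.163) (quadrant-adjusted) = 45° = π/4
z = 37e^(i*π/4)


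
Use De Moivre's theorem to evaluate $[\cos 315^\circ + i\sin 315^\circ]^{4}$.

By De Moivre: z^n = r^n(cos(nθ) + i sin(nθ))
= 1^4(cos(4*315°) + i sin(4*315°))
= 1(cos 180° + i sin 180°)
= -1


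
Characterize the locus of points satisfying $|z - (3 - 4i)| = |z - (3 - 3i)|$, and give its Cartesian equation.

|z - z1| = |z - z2| means z is equidistant from z1 and z2,
i.e. the perpendicular bisector of the segment from (3, -4) to (3, -3) (midpoint (3, -7/2)).
With z = x + yi, square both sides:
(x - 3)^2 + (y - (-4))^2 = (x - 3)^2 + (y - (-3))^2
The x^2 and y^2 terms cancel: 0x + 2y = 18 - 25 = -7
Simplify: y = -7/2
Locus: Perpendicular bisector of the segment from (3, -4) to (3, -3): the line y = -7/2


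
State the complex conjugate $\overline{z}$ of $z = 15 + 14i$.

If z = a + bi, then conjugate(z) = a - bi
conjugate(15 + 14i) = 15 - 14i


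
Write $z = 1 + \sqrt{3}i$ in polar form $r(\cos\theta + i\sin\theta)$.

r = |z| = sqrt(a^2 + b^2) = sqrt((1)^2 + (sqrt(3))^2) = sqrt(1 + 3) = sqrt(4) = 2
θ = arctan(b/a) = arctan(1.7321/1) (quadrant-adjusted) = 60°
z = 2(cos 60° + i sin 60°)


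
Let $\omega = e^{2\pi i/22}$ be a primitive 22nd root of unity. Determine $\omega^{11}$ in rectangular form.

ω^11 = e^(2πi·11/22) = e^(i·1π)
= cos(1π) + i sin(1π)
= -1


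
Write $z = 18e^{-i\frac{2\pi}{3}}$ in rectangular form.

a = r cos θ = 18 * -1/2 = -9
b = r sin θ = 18 * -sqrt(3)/2 = -9*sqrt(3)
z = -9 - 9*sqrt(3)i


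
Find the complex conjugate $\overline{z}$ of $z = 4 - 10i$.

If z = a + bi, then conjugate(z) = a - bi
conjugate(4 - 10i) = 4 + 10i


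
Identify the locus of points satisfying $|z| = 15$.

|z| = r describes a circle of radius r centered at the origin
Locus: Circle centered at origin with radius 15


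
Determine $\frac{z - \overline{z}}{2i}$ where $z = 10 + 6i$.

z - conjugate(z) = 2bi
(z - conjugate(z))/(2i) = 2bi/(2i) = b = 6


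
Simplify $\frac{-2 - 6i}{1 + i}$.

Multiply numerator and denominator by conjugate (1 - i):
= (-2 - 6i)(1 - i) / (1^2 + 1^2)
= (-8 - 4i) / 2
= -4 - 2i


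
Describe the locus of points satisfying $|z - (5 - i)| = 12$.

|z - z0| = r describes a circle centered at z0 with radius r
Here z0 = 5 - i and r = 12
Locus: Circle centered at (5, -1) with radius 12


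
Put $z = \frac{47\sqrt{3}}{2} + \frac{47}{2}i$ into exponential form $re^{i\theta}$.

r = |z| = sqrt((47*sqrt(3)/2)^2 + (47/2)^2) = sqrt(6627/4 + 2209/4) = sqrt(2209) = 47
θ = arctan(b/a) = arctan(23.5/40.7032) (quadrant-adjusted) = 30° = π/6
z = 47e^(i*π/6)


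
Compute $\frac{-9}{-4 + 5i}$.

Multiply numerator and denominator by conjugate (-4 - 5i):
= (-9)(-4 - 5i) / ((-4)^2 + 5^2)
= (36 + 45i) / 41
= 36/41 + (45/41)i


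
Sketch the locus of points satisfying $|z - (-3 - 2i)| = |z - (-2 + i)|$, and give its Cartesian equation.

|z - z1| = |z - z2| means z is equidistant from z1 and z2,
i.e. the perpendicular bisector of the segment from (-3, -2) to (-2, 1) (midpoint (-5/2, -1/2)).
With z = x + yi, square both sides:
(x - (-3))^2 + (y - (-2))^2 = (x - (-2))^2 + (y - 1)^2
The x^2 and y^2 terms cancel: 2x + 6y = 5 - 13 = -8
Simplify: x + 3y = -4
Locus: Perpendicular bisector of the segment from (-3, -2) to (-2, 1): the line x + 3y = -4


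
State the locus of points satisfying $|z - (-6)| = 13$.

|z - z0| = r describes a circle centered at z0 with radius r
Here z0 = -6 and r = 13
Locus: Circle centered at (-6, 0) with radius 13


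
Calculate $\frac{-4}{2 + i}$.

Multiply numerator and denominator by conjugate (2 - i):
= (-4)(2 - i) / (2^2 + 1^2)
= (-8 + 4i) / 5
= -8/5 + (4/5)i


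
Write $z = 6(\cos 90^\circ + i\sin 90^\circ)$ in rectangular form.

a = r cos θ = 6 * 0 = 0
b = r sin θ = 6 * 1 = 6
z = 6i


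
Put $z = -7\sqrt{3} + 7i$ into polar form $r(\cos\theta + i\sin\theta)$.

r = |z| = sqrt(a^2 + b^2) = sqrt((-7*sqrt(3))^2 + (7)^2) = sqrt(147 + 49) = sqrt(196) = 14
θ = arctan(b/a) = arctan(7/-12.1244) (quadrant-adjusted) = 150°
z = 14(cos 150° + i sin 150°)


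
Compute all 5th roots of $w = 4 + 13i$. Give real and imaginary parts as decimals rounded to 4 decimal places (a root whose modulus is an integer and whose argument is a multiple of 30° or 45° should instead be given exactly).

|w| = sqrt(185) ≈ 13.601471, arg(w) ≈ 72.897271°
Root modulus = sqrt(185)^(1/5) ≈ 1.685455
Root arguments: θ_k = (arg(w) + 360°k)/5 for k = 0, 1, ..., 4
Compute each root as (root modulus)(cos θ_k + i sin θ_k) using full-precision intermediates, then round to 4 decimal places.
Roots: 1.6312 + 0.4243i, 0.1006 + 1.6825i, -1.5690 + 0.6155i, -1.0703 - 1.3020i, 0.9076 - 1.4202i


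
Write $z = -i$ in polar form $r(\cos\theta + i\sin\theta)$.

r = |z| = sqrt(a^2 + b^2) = sqrt((0)^2 + (-1)^2) = sqrt(0 + 1) = sqrt(1) = 1
a = 0 and b < 0, so z lies on the negative imaginary axis: θ = 270°
z = 1(cos 270° + i sin 270°)


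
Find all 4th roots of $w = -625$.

|w| = 625, arg(w) = 180°
Root modulus = 625^(1/4) = 5
Root arguments: θ_k = (180° + 360°k)/4 for k = 0, 1, ..., 3
Roots: 5*sqrt(2)/2 + (5*sqrt(2)/2)i, -5*sqrt(2)/2 + (5*sqrt(2)/2)i, -5*sqrt(2)/2 - (5*sqrt(2)/2)i, 5*sqrt(2)/2 - (5*sqrt(2)/2)i


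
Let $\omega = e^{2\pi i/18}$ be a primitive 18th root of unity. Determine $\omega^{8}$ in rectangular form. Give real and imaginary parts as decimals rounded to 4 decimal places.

ω^8 = e^(2πi·8/18) = e^(i·8π/9)
= cos(8π/9) + i sin(8π/9)
= -0.9397 + 0.3420i


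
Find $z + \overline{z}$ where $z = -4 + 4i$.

z + conjugate(z) = (a + bi) + (a - bi) = 2a
= 2 * (-4) = -8


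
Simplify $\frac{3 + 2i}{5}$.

Divisor is real, so divide each part by 5:
= 3/5 + (2/5)i


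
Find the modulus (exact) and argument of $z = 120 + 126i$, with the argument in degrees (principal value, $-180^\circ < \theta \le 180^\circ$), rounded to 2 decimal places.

|z| = sqrt(120^2 + 126^2) = 174
arg(z) = arctan(b/a) = arctan(126/120) (quadrant-adjusted) = 46.40°


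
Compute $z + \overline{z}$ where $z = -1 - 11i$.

z + conjugate(z) = (a + bi) + (a - bi) = 2a
= 2 * (-1) = -2


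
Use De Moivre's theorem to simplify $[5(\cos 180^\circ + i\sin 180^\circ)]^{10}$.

By De Moivre: z^n = r^n(cos(nθ) + i sin(nθ))
= 5^10(cos(10*180°) + i sin(10*180°))
= 9765625(cos 0° + i sin 0°)
= 9765625


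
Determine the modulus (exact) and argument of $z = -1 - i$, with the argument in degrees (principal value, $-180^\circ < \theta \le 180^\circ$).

|z| = sqrt((-1)^2 + (-1)^2) = sqrt(2)
arg(z) = arctan(b/a) = arctan(-1/-1) (quadrant-adjusted) = -135°


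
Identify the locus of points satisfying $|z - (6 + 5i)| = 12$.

|z - z0| = r describes a circle centered at z0 with radius r
Here z0 = 6 + 5i and r = 12
Locus: Circle centered at (6, 5) with radius 12


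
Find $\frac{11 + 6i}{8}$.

Divisor is real, so divide each part by 8:
= 11/8 + (3/4)i


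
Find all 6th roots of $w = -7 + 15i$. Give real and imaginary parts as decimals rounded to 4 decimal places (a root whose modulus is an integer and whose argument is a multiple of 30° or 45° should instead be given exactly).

|w| = sqrt(274) ≈ 16.552945, arg(w) ≈ 115.016893°
Root modulus = sqrt(274)^(1/6) ≈ 1.596415
Root arguments: θ_k = (arg(w) + 360°k)/6 for k = 0, 1, ..., 5
Compute each root as (root modulus)(cos θ_k + i sin θ_k) using full-precision intermediates, then round to 4 decimal places.
Roots: 1.5079 + 0.5242i, 0.3000 + 1.5680i, -1.2079 + 1.0438i, -1.5079 - 0.5242i, -0.3000 - 1.5680i, 1.2079 - 1.0438i


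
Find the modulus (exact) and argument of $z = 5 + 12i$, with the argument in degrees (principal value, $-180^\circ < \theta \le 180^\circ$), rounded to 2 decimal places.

|z| = sqrt(5^2 + 12^2) = 13
arg(z) = arctan(b/a) = arctan(12/5) (quadrant-adjusted) = 67.38°


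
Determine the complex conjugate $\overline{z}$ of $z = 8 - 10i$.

If z = a + bi, then conjugate(z) = a - bi
conjugate(8 - 10i) = 8 + 10i


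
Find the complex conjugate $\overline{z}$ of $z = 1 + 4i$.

If z = a + bi, then conjugate(z) = a - bi
conjugate(1 + 4i) = 1 - 4i


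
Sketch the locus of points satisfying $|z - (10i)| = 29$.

|z - z0| = r describes a circle centered at z0 with radius r
Here z0 = 10i and r = 29
Locus: Circle centered at (0, 10) with radius 29


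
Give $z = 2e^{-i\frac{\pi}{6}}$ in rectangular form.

a = r cos θ = 2 * sqrt(3)/2 = sqrt(3)
b = r sin θ = 2 * -1/2 = -1
z = sqrt(3) - i


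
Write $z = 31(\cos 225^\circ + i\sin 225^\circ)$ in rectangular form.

a = r cos θ = 31 * -sqrt(2)/2 = -31*sqrt(2)/2
b = r sin θ = 31 * -sqrt(2)/2 = -31*sqrt(2)/2
z = -31*sqrt(2)/2 - (31*sqrt(2)/2)i


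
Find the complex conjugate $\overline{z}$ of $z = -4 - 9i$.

If z = a + bi, then conjugate(z) = a - bi
conjugate(-4 - 9i) = -4 + 9i


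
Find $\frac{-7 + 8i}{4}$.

Divisor is real, so divide each part by 4:
= -7/4 + 2i


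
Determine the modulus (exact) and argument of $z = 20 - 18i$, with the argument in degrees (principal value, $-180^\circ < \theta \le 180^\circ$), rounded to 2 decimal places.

|z| = sqrt(20^2 + (-18)^2) = sqrt(724)
arg(z) = arctan(b/a) = arctan(-18/20) (quadrant-adjusted) = -41.99°


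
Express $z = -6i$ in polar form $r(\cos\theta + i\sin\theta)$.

r = |z| = sqrt(a^2 + b^2) = sqrt((0)^2 + (-6)^2) = sqrt(0 + 36) = sqrt(36) = 6
a = 0 and b < 0, so z lies on the negative imaginary axis: θ = 270°
z = 6(cos 270° + i sin 270°)


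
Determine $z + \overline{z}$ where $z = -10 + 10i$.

z + conjugate(z) = (a + bi) + (a - bi) = 2a
= 2 * (-10) = -20


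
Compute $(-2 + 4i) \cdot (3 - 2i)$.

(a1*a2 - b1*b2) + (a1*b2 + b1*a2)i
= (-6 - (-8)) + (4 + 12)i
= 2 + 16i


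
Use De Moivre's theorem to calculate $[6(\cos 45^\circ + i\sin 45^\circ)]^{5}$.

By De Moivre: z^n = r^n(cos(nθ) + i sin(nθ))
= 6^5(cos(5*45°) + i sin(5*45°))
= 7776(cos 225° + i sin 225°)
= -3888*sqrt(2) - 3888*sqrt(2)i


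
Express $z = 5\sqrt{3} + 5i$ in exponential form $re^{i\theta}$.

r = |z| = sqrt((5*sqrt(3))^2 + (5)^2) = sqrt(75 + 25) = sqrt(100) = 10
θ = arctan(b/a) = arctan(5/8.6603) (quadrant-adjusted) = 30° = π/6
z = 10e^(i*π/6)


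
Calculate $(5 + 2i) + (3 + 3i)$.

(5 + 3) + (2 + 3)i = 8 + 5i


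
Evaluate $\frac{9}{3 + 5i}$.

Multiply numerator and denominator by conjugate (3 - 5i):
= (9)(3 - 5i) / (3^2 + 5^2)
= (27 - 45i) / 34
= 27/34 - (45/34)i


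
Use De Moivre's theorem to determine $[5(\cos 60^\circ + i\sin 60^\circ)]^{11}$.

By De Moivre: z^n = r^n(cos(nθ) + i sin(nθ))
= 5^11(cos(11*60°) + i sin(11*60°))
= 48828125(cos 300° + i sin 300°)
= 48828125/2 - (48828125*sqrt(3)/2)i


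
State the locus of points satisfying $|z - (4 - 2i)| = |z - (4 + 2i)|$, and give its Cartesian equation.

|z - z1| = |z - z2| means z is equidistant from z1 and z2,
i.e. the perpendicular bisector of the segment from (4, -2) to (4, 2) (midpoint (4, 0)).
With z = x + yi, square both sides:
(x - 4)^2 + (y - (-2))^2 = (x - 4)^2 + (y - 2)^2
The x^2 and y^2 terms cancel: 0x + 8y = 20 - 20 = 0
Simplify: y = 0
Locus: Perpendicular bisector of the segment from (4, -2) to (4, 2): the line y = 0


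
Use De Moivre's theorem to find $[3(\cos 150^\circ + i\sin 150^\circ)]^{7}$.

By De Moivre: z^n = r^n(cos(nθ) + i sin(nθ))
= 3^7(cos(7*150°) + i sin(7*150°))
= 2187(cos 330° + i sin 330°)
= 2187*sqrt(3)/2 - (2187/2)i


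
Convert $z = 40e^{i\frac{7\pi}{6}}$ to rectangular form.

a = r cos θ = 40 * -sqrt(3)/2 = -20*sqrt(3)
b = r sin θ = 40 * -1/2 = -20
z = -20*sqrt(3) - 20i


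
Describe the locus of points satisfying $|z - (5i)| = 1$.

|z - z0| = r describes a circle centered at z0 with radius r
Here z0 = 5i and r = 1
Locus: Circle centered at (0, 5) with radius 1


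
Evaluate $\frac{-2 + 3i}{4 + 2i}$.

Multiply numerator and denominator by conjugate (4 - 2i):
= (-2 + 3i)(4 - 2i) / (4^2 + 2^2)
= (-2 + 16i) / 20
Divide through by 2: (-1 + 8i) / 10
= -1/10 + (4/5)i


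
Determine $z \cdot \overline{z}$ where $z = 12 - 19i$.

z * conjugate(z) = |z|^2 = a^2 + b^2
= 12^2 + (-19)^2 = 505


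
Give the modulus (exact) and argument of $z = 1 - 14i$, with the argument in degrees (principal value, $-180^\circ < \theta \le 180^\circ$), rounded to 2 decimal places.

|z| = sqrt(1^2 + (-14)^2) = sqrt(197)
arg(z) = arctan(b/a) = arctan(-14/1) (quadrant-adjusted) = -85.91°


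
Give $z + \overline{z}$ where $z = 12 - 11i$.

z + conjugate(z) = (a + bi) + (a - bi) = 2a
= 2 * 12 = 24


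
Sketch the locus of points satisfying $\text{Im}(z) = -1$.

Im(z) = y where z = x + yi; the equation y = -1 is satisfied by all points with that y-coordinate
Locus: Horizontal line y = -1


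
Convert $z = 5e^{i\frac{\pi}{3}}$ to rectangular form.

a = r cos θ = 5 * 1/2 = 5/2
b = r sin θ = 5 * sqrt(3)/2 = 5*sqrt(3)/2
z = 5/2 + (5*sqrt(3)/2)i


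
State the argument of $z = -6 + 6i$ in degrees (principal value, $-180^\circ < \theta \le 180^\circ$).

θ = arctan(b/a) = arctan(6/-6) (quadrant-adjusted) = 135°


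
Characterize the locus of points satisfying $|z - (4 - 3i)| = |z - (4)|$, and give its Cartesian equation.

|z - z1| = |z - z2| means z is equidistant from z1 and z2,
i.e. the perpendicular bisector of the segment from (4, -3) to (4, 0) (midpoint (4, -3/2)).
With z = x + yi, square both sides:
(x - 4)^2 + (y - (-3))^2 = (x - 4)^2 + (y - 0)^2
The x^2 and y^2 terms cancel: 0x + 6y = 16 - 25 = -9
Simplify: y = -3/2
Locus: Perpendicular bisector of the segment from (4, -3) to (4, 0): the line y = -3/2


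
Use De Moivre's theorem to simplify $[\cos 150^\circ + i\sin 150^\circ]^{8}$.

By De Moivre: z^n = r^n(cos(nθ) + i sin(nθ))
= 1^8(cos(8*150°) + i sin(8*150°))
= 1(cos 120° + i sin 120°)
= -1/2 + (sqrt(3)/2)i


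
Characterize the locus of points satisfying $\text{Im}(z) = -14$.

Im(z) = y where z = x + yi; the equation y = -14 is satisfied by all points with that y-coordinate
Locus: Horizontal line y = -14


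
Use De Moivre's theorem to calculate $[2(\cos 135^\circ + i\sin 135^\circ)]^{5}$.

By De Moivre: z^n = r^n(cos(nθ) + i sin(nθ))
= 2^5(cos(5*135°) + i sin(5*135°))
= 32(cos 315° + i sin 315°)
= 16*sqrt(2) - 16*sqrt(2)i


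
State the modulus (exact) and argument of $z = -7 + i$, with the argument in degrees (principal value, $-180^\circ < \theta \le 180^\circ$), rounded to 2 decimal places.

|z| = sqrt((-7)^2 + 1^2) = sqrt(50)
arg(z) = arctan(b/a) = arctan(1/-7) (quadrant-adjusted) = 171.87°


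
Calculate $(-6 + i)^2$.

(a + bi)^2 = a^2 - b^2 + 2abi
= (-6)^2 - 1^2 + 2*(-6)*1i
= 35 - 12i


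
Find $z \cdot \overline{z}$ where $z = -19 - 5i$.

z * conjugate(z) = |z|^2 = a^2 + b^2
= (-19)^2 + (-5)^2 = 386


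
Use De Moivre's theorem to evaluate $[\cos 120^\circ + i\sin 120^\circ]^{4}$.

By De Moivre: z^n = r^n(cos(nθ) + i sin(nθ))
= 1^4(cos(4*120°) + i sin(4*120°))
= 1(cos 120° + i sin 120°)
= -1/2 + (sqrt(3)/2)i


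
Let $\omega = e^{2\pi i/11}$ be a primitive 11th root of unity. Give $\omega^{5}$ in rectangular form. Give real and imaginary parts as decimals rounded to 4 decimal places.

ω^5 = e^(2πi·5/11) = e^(i·10π/11)
= cos(10π/11) + i sin(10π/11)
= -0.9595 + 0.2817i


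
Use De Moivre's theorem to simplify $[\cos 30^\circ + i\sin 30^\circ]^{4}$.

By De Moivre: z^n = r^n(cos(nθ) + i sin(nθ))
= 1^4(cos(4*30°) + i sin(4*30°))
= 1(cos 120° + i sin 120°)
= -1/2 + (sqrt(3)/2)i


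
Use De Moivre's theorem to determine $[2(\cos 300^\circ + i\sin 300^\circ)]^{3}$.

By De Moivre: z^n = r^n(cos(nθ) + i sin(nθ))
= 2^3(cos(3*300°) + i sin(3*300°))
= 8(cos 180° + i sin 180°)
= -8


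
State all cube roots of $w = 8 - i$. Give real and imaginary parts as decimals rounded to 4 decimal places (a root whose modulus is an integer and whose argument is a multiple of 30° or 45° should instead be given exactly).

|w| = sqrt(65) ≈ 8.062258, arg(w) ≈ 352.874984°
Root modulus = sqrt(65)^(1/3) ≈ 2.005175
Root arguments: θ_k = (arg(w) + 360°k)/3 for k = 0, 1, ..., 2
Compute each root as (root modulus)(cos θ_k + i sin θ_k) using full-precision intermediates, then round to 4 decimal places.
Roots: -0.9298 + 1.7766i, -1.0737 - 1.6935i, 2.0035 - 0.0831i


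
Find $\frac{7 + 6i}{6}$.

Divisor is real, so divide each part by 6:
= 7/6 + i


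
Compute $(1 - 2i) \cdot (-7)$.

(a1*a2 - b1*b2) + (a1*b2 + b1*a2)i
= (-7 - 0) + (0 + 14)i
= -7 + 14i


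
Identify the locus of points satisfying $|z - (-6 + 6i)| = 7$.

|z - z0| = r describes a circle centered at z0 with radius r
Here z0 = -6 + 6i and r = 7
Locus: Circle centered at (-6, 6) with radius 7


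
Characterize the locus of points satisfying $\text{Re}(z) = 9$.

Re(z) = x where z = x + yi; the equation x = 9 is satisfied by all points with that x-coordinate
Locus: Vertical line x = 9


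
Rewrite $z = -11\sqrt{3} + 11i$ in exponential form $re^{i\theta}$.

r = |z| = sqrt((-11*sqrt(3))^2 + (11)^2) = sqrt(363 + 121) = sqrt(484) = 22
θ = arctan(b/a) = arctan(11/-19.0526) (quadrant-adjusted) = 150° = 5π/6
z = 22e^(i*5π/6)


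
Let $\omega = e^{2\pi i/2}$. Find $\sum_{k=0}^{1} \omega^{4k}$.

Since 2 divides 4, ω^4 = (ω^2)^2 = 1^2 = 1, so every term is 1.
Sum = 2 · 1 = 2


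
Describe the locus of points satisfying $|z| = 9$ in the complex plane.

|z| = 9 means sqrt(x^2 + y^2) = 9
This is a circle of radius 9 centered at the origin


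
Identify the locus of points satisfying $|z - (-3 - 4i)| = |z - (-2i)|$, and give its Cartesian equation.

|z - z1| = |z - z2| means z is equidistant from z1 and z2,
i.e. the perpendicular bisector of the segment from (-3, -4) to (0, -2) (midpoint (-3/2, -3)).
With z = x + yi, square both sides:
(x - (-3))^2 + (y - (-4))^2 = (x - 0)^2 + (y - (-2))^2
The x^2 and y^2 terms cancel: 6x + 4y = 4 - 25 = -21
Simplify: 6x + 4y = -21
Locus: Perpendicular bisector of the segment from (-3, -4) to (0, -2): the line 6x + 4y = -21


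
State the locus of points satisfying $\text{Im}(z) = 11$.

Im(z) = y where z = x + yi; the equation y = 11 is satisfied by all points with that y-coordinate
Locus: Horizontal line y = 11


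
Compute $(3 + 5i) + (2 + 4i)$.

(3 + 2) + (5 + 4)i = 5 + 9i


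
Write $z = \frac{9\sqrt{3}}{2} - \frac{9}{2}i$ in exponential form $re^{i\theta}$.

r = |z| = sqrt((9*sqrt(3)/2)^2 + (-9/2)^2) = sqrt(243/4 + 81/4) = sqrt(81) = 9
θ = arctan(b/a) = arctan(-4.5/7.7942) (quadrant-adjusted) = -30° = -π/6
z = 9e^(-i*π/6)


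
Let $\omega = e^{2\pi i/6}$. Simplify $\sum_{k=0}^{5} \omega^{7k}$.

Let ζ = ω^7 = e^(2πi·7/6). Since 6 ∤ 7, ζ ≠ 1.
Sum = Σ_{k=0}^{5} ζ^k = (ζ^6 - 1)/(ζ - 1) = (ω^{7·6} - 1)/(ζ - 1) = (1 - 1)/(ζ - 1) = 0


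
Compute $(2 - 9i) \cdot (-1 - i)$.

(a1*a2 - b1*b2) + (a1*b2 + b1*a2)i
= (-2 - 9) + (-2 + 9)i
= -11 + 7i


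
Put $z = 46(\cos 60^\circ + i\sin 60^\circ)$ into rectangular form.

a = r cos θ = 46 * 1/2 = 23
b = r sin θ = 46 * sqrt(3)/2 = 23*sqrt(3)
z = 23 + 23*sqrt(3)i


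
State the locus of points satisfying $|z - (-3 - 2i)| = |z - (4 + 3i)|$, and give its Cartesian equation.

|z - z1| = |z - z2| means z is equidistant from z1 and z2,
i.e. the perpendicular bisector of the segment from (-3, -2) to (4, 3) (midpoint (1/2, 1/2)).
With z = x + yi, square both sides:
(x - (-3))^2 + (y - (-2))^2 = (x - 4)^2 + (y - 3)^2
The x^2 and y^2 terms cancel: 14x + 10y = 25 - 13 = 12
Simplify: 7x + 5y = 6
Locus: Perpendicular bisector of the segment from (-3, -2) to (4, 3): the line 7x + 5y = 6


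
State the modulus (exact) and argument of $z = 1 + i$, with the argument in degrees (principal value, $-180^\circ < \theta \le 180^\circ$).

|z| = sqrt(1^2 + 1^2) = sqrt(2)
arg(z) = arctan(b/a) = arctan(1/1) (quadrant-adjusted) = 45°


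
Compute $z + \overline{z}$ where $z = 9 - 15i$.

z + conjugate(z) = (a + bi) + (a - bi) = 2a
= 2 * 9 = 18


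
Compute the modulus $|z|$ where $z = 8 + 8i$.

|z| = sqrt(a^2 + b^2) = sqrt(8^2 + 8^2) = sqrt(128) = sqrt(128)


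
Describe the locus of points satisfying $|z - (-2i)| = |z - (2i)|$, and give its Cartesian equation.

|z - z1| = |z - z2| means z is equidistant from z1 and z2,
i.e. the perpendicular bisector of the segment from (0, -2) to (0, 2) (midpoint (0, 0)).
With z = x + yi, square both sides:
(x - 0)^2 + (y - (-2))^2 = (x - 0)^2 + (y - 2)^2
The x^2 and y^2 terms cancel: 0x + 8y = 4 - 4 = 0
Simplify: y = 0
Locus: Perpendicular bisector of the segment from (0, -2) to (0, 2): the line y = 0


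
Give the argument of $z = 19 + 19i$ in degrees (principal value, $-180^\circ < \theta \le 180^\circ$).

θ = arctan(b/a) = arctan(19/19) (quadrant-adjusted) = 45°


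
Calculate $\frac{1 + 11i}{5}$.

Divisor is real, so divide each part by 5:
= 1/5 + (11/5)i


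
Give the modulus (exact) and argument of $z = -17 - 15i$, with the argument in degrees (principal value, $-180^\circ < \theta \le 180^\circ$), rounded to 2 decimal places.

|z| = sqrt((-17)^2 + (-15)^2) = sqrt(514)
arg(z) = arctan(b/a) = arctan(-15/-17) (quadrant-adjusted) = -138.58°


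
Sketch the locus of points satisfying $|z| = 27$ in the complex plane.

|z| = 27 means sqrt(x^2 + y^2) = 27
This is a circle of radius 27 centered at the origin


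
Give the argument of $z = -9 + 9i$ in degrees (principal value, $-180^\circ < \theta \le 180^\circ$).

θ = arctan(b/a) = arctan(9/-9) (quadrant-adjusted) = 135°


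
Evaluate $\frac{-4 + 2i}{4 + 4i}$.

Multiply numerator and denominator by conjugate (4 - 4i):
= (-4 + 2i)(4 - 4i) / (4^2 + 4^2)
= (-8 + 24i) / 32
Divide through by 8: (-1 + 3i) / 4
= -1/4 + (3/4)i


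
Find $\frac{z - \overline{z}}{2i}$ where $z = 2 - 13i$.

z - conjugate(z) = 2bi
(z - conjugate(z))/(2i) = 2bi/(2i) = b = -13


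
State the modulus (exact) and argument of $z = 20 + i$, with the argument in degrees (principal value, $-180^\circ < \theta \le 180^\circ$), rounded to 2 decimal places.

|z| = sqrt(20^2 + 1^2) = sqrt(401)
arg(z) = arctan(b/a) = arctan(1/20) (quadrant-adjusted) = 2.86°


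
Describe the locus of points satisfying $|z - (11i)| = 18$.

|z - z0| = r describes a circle centered at z0 with radius r
Here z0 = 11i and r = 18
Locus: Circle centered at (0, 11) with radius 18


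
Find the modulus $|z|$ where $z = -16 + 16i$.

|z| = sqrt(a^2 + b^2) = sqrt((-16)^2 + 16^2) = sqrt(512) = sqrt(512)


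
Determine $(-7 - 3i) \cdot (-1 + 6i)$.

(a1*a2 - b1*b2) + (a1*b2 + b1*a2)i
= (7 - (-18)) + (-42 + 3)i
= 25 - 39i


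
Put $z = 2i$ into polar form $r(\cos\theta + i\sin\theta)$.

r = |z| = sqrt(a^2 + b^2) = sqrt((0)^2 + (2)^2) = sqrt(0 + 4) = sqrt(4) = 2
a = 0 and b > 0, so z lies on the positive imaginary axis: θ = 90°
z = 2(cos 90° + i sin 90°)


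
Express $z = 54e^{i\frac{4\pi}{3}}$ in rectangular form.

a = r cos θ = 54 * -1/2 = -27
b = r sin θ = 54 * -sqrt(3)/2 = -27*sqrt(3)
z = -27 - 27*sqrt(3)i


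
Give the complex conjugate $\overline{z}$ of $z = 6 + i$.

If z = a + bi, then conjugate(z) = a - bi
conjugate(6 + i) = 6 - i


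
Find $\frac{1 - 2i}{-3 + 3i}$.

Multiply numerator and denominator by conjugate (-3 - 3i):
= (1 - 2i)(-3 - 3i) / ((-3)^2 + 3^2)
= (-9 + 3i) / 18
Divide through by 3: (-3 + i) / 6
= -1/2 + (1/6)i


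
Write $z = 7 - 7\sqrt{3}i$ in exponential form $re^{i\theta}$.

r = |z| = sqrt((7)^2 + (-7*sqrt(3))^2) = sqrt(49 + 147) = sqrt(196) = 14
θ = arctan(b/a) = arctan(-12.1244/7) (quadrant-adjusted) = -60° = -π/3
z = 14e^(-i*π/3)


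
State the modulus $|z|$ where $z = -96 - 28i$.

|z| = sqrt(a^2 + b^2) = sqrt((-96)^2 + (-28)^2) = sqrt(10000) = 100


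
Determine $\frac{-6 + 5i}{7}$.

Divisor is real, so divide each part by 7:
= -6/7 + (5/7)i


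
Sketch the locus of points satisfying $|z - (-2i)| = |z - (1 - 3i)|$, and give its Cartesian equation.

|z - z1| = |z - z2| means z is equidistant from z1 and z2,
i.e. the perpendicular bisector of the segment from (0, -2) to (1, -3) (midpoint (1/2, -5/2)).
With z = x + yi, square both sides:
(x - 0)^2 + (y - (-2))^2 = (x - 1)^2 + (y - (-3))^2
The x^2 and y^2 terms cancel: 2x + (-2)y = 10 - 4 = 6
Simplify: x - y = 3
Locus: Perpendicular bisector of the segment from (0, -2) to (1, -3): the line x - y = 3


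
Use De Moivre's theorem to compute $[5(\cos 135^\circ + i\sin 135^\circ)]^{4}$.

By De Moivre: z^n = r^n(cos(nθ) + i sin(nθ))
= 5^4(cos(4*135°) + i sin(4*135°))
= 625(cos 180° + i sin 180°)
= -625


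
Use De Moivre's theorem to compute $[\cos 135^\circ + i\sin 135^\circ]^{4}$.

By De Moivre: z^n = r^n(cos(nθ) + i sin(nθ))
= 1^4(cos(4*135°) + i sin(4*135°))
= 1(cos 180° + i sin 180°)
= -1


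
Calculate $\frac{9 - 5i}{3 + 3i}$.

Multiply numerator and denominator by conjugate (3 - 3i):
= (9 - 5i)(3 - 3i) / (3^2 + 3^2)
= (12 - 42i) / 18
Divide through by 6: (2 - 7i) / 3
= 2/3 - (7/3)i


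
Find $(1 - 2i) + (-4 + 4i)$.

(1 + (-4)) + (-2 + 4)i = -3 + 2i


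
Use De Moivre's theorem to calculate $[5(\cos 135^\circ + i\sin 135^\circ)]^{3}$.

By De Moivre: z^n = r^n(cos(nθ) + i sin(nθ))
= 5^3(cos(3*135°) + i sin(3*135°))
= 125(cos 45° + i sin 45°)
= 125*sqrt(2)/2 + (125*sqrt(2)/2)i


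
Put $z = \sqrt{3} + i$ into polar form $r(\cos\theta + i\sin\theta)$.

r = |z| = sqrt(a^2 + b^2) = sqrt((sqrt(3))^2 + (1)^2) = sqrt(3 + 1) = sqrt(4) = 2
θ = arctan(b/a) = arctan(1/1.7321) (quadrant-adjusted) = 30°
z = 2(cos 30° + i sin 30°)


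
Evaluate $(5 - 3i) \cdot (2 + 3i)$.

(a1*a2 - b1*b2) + (a1*b2 + b1*a2)i
= (10 - (-9)) + (15 + (-6))i
= 19 + 9i


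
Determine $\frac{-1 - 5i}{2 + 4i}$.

Multiply numerator and denominator by conjugate (2 - 4i):
= (-1 - 5i)(2 - 4i) / (2^2 + 4^2)
= (-22 - 6i) / 20
Divide through by 2: (-11 - 3i) / 10
= -11/10 - (3/10)i


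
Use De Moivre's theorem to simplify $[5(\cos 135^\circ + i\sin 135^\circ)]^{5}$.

By De Moivre: z^n = r^n(cos(nθ) + i sin(nθ))
= 5^5(cos(5*135°) + i sin(5*135°))
= 3125(cos 315° + i sin 315°)
= 3125*sqrt(2)/2 - (3125*sqrt(2)/2)i


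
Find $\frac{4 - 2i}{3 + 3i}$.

Multiply numerator and denominator by conjugate (3 - 3i):
= (4 - 2i)(3 - 3i) / (3^2 + 3^2)
= (6 - 18i) / 18
Divide through by 6: (1 - 3i) / 3
= 1/3 - i


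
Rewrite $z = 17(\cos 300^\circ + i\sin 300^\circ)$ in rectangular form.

a = r cos θ = 17 * 1/2 = 17/2
b = r sin θ = 17 * -sqrt(3)/2 = -17*sqrt(3)/2
z = 17/2 - (17*sqrt(3)/2)i


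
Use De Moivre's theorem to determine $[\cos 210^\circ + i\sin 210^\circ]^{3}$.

By De Moivre: z^n = r^n(cos(nθ) + i sin(nθ))
= 1^3(cos(3*210°) + i sin(3*210°))
= 1(cos 270° + i sin 270°)
= -i


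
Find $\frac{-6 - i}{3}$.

Divisor is real, so divide each part by 3:
= -2 - (1/3)i


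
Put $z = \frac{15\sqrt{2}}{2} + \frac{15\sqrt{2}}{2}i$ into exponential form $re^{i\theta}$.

r = |z| = sqrt((15*sqrt(2)/2)^2 + (15*sqrt(2)/2)^2) = sqrt(225/2 + 225/2) = sqrt(225) = 15
θ = arctan(b/a) = arctan(10.6066/10.6066) (quadrant-adjusted) = 45° = π/4
z = 15e^(i*π/4)


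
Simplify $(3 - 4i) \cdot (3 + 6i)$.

(a1*a2 - b1*b2) + (a1*b2 + b1*a2)i
= (9 - (-24)) + (18 + (-12))i
= 33 + 6i


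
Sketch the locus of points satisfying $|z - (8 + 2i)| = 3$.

|z - z0| = r describes a circle centered at z0 with radius r
Here z0 = 8 + 2i and r = 3
Locus: Circle centered at (8, 2) with radius 3


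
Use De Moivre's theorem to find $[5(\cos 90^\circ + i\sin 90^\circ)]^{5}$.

By De Moivre: z^n = r^n(cos(nθ) + i sin(nθ))
= 5^5(cos(5*90°) + i sin(5*90°))
= 3125(cos 90° + i sin 90°)
= 3125i


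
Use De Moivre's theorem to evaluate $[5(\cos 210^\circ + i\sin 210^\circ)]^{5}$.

By De Moivre: z^n = r^n(cos(nθ) + i sin(nθ))
= 5^5(cos(5*210°) + i sin(5*210°))
= 3125(cos 330° + i sin 330°)
= 3125*sqrt(3)/2 - (3125/2)i


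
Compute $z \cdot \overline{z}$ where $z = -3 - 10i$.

z * conjugate(z) = |z|^2 = a^2 + b^2
= (-3)^2 + (-10)^2 = 109
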